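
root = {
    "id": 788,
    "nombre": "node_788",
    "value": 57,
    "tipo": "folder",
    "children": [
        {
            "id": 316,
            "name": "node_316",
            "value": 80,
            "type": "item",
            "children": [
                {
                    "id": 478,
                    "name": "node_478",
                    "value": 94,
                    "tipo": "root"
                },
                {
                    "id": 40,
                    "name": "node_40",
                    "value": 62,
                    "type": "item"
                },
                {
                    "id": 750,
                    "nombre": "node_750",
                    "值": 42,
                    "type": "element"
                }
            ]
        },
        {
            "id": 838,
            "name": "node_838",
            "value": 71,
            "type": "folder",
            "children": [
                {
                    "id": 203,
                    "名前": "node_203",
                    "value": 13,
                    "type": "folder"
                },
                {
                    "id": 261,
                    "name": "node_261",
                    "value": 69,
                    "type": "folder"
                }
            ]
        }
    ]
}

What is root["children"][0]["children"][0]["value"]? 94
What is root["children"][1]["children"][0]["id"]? 203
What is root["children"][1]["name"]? "node_838"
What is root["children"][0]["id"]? 316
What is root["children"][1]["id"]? 838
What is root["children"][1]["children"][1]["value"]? 69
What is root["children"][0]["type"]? "item"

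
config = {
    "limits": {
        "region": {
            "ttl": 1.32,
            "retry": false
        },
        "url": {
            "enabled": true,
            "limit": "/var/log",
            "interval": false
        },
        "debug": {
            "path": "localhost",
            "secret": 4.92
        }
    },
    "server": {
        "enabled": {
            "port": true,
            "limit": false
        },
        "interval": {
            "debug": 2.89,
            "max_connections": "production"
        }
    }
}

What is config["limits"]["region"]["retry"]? False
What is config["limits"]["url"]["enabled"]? True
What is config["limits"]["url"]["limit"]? "/var/log"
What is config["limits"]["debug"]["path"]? "localhost"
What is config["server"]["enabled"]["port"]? True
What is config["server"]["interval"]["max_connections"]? "production"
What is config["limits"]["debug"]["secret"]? 4.92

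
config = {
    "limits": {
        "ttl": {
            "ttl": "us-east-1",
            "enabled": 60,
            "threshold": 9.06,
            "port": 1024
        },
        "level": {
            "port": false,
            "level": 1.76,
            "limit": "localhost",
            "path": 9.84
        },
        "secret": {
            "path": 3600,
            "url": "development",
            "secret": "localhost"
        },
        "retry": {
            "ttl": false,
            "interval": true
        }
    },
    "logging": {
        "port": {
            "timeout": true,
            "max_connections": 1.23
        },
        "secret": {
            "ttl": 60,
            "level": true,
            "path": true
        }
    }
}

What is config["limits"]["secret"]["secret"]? "localhost"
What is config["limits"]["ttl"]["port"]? 1024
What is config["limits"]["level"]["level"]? 1.76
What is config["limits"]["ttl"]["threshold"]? 9.06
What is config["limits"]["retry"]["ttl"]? False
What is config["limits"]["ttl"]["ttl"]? "us-east-1"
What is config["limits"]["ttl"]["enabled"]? 60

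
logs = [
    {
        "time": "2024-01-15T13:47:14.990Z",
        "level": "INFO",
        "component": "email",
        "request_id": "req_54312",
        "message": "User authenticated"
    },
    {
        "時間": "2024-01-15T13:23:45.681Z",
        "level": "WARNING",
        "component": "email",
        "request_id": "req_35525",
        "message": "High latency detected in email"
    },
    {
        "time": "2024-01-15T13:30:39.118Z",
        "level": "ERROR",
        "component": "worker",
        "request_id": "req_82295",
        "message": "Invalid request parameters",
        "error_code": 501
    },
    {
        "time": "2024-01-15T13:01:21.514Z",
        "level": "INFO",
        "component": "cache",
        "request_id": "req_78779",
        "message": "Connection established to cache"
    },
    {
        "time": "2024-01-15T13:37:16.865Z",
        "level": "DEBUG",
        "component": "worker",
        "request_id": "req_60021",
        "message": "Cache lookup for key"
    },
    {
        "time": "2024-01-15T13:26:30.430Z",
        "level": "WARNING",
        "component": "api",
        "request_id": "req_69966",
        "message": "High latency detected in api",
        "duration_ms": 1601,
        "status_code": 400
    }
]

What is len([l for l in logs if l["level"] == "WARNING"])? 2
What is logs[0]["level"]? "INFO"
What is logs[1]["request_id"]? "req_35525"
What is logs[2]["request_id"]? "req_82295"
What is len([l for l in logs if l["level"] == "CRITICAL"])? 0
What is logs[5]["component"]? "api"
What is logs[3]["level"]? "INFO"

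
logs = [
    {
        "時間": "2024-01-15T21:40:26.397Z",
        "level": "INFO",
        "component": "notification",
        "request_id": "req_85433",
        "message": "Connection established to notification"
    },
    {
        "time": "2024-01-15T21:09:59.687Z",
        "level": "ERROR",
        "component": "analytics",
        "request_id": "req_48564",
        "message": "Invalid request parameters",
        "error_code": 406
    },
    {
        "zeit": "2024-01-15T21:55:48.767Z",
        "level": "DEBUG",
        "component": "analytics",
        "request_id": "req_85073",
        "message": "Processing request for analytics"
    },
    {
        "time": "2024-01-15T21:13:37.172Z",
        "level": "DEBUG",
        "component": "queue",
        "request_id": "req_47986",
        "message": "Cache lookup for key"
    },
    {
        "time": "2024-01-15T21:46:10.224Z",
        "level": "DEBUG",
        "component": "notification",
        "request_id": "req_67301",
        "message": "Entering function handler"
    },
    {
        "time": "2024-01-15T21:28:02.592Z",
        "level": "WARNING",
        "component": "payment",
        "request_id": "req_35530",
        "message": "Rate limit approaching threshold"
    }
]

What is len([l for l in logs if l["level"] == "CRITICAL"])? 0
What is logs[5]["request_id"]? "req_35530"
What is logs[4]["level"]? "DEBUG"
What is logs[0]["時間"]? "2024-01-15T21:40:26.397Z"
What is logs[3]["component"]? "queue"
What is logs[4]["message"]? "Entering function handler"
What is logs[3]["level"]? "DEBUG"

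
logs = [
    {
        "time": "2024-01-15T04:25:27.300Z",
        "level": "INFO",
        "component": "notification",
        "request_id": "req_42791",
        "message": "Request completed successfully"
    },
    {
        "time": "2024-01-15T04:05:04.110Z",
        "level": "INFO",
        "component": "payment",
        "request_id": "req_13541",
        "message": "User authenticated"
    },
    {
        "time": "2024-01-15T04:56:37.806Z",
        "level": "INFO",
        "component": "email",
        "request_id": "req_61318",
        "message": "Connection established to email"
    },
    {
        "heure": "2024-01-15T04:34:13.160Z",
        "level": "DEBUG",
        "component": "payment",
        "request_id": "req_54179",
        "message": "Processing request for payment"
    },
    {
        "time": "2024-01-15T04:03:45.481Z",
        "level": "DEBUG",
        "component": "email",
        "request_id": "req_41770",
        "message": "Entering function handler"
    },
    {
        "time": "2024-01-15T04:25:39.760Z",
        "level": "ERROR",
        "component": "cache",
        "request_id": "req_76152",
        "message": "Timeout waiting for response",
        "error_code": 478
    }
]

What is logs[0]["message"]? "Request completed successfully"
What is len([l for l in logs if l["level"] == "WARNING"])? 0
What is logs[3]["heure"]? "2024-01-15T04:34:13.160Z"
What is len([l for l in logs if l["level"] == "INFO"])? 3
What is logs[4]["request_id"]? "req_41770"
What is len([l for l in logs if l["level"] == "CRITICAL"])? 0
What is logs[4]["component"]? "email"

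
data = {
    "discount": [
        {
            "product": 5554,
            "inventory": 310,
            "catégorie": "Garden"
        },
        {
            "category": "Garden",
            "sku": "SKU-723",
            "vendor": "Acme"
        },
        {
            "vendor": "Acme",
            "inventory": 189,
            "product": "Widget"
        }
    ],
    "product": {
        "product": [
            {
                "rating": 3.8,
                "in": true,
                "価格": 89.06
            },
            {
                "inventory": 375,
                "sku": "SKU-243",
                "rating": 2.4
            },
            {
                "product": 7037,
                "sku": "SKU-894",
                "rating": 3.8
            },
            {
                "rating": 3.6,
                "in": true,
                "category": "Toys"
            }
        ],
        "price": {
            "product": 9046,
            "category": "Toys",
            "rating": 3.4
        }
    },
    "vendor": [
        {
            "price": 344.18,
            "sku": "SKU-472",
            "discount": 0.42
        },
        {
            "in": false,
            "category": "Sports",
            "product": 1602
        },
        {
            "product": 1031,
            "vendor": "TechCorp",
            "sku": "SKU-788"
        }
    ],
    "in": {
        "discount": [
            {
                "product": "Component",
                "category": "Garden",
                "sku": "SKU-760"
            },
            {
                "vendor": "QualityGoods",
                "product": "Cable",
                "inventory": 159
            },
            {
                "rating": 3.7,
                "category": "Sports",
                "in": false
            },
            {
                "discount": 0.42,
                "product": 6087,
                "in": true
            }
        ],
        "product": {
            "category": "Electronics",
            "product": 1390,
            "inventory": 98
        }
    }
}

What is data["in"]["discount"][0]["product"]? "Component"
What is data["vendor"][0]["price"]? 344.18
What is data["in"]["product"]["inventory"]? 98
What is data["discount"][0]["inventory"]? 310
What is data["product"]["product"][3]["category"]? "Toys"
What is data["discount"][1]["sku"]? "SKU-723"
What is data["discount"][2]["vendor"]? "Acme"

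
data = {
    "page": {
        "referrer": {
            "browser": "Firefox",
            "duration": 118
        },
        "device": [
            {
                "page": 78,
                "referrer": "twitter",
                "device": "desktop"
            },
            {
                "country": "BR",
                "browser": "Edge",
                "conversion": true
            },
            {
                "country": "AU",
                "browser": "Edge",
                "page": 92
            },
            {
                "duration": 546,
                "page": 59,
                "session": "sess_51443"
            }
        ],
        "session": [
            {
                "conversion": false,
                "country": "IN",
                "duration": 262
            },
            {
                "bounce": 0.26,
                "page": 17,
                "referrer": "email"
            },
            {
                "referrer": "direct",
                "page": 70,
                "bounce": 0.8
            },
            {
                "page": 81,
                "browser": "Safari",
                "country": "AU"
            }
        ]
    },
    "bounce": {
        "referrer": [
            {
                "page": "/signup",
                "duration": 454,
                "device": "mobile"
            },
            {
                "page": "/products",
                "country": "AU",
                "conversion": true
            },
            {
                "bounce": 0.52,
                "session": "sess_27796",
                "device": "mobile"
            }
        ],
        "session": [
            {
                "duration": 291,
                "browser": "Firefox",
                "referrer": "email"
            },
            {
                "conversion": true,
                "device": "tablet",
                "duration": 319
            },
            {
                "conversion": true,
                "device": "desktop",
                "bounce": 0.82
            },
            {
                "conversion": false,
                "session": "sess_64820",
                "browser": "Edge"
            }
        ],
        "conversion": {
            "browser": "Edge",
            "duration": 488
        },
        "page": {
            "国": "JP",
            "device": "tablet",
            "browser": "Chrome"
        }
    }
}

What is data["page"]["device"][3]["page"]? 59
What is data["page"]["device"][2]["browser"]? "Edge"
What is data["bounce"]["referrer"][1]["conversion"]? True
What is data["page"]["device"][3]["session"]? "sess_51443"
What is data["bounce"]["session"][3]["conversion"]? False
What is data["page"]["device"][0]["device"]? "desktop"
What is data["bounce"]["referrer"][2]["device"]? "mobile"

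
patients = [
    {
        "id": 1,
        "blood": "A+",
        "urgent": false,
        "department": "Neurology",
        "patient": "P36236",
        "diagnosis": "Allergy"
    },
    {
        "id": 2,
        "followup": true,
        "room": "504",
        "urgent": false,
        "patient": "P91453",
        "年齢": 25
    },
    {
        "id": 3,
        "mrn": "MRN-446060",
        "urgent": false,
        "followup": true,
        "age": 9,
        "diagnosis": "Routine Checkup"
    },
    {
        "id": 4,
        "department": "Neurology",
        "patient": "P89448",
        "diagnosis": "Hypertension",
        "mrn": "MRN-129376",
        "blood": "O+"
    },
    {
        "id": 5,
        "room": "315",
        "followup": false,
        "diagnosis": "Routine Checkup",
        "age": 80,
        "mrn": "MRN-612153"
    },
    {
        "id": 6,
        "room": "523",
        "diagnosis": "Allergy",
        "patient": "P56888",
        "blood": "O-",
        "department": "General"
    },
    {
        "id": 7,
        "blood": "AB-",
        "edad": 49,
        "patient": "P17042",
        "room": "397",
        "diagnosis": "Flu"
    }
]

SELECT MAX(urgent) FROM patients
False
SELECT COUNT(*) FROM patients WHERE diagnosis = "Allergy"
2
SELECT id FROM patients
[1, 2, 3, 4, 5, 6, 7]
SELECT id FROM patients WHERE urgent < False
[]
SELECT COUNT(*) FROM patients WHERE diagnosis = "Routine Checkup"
2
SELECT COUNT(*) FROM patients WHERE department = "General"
1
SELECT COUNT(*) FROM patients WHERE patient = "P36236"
1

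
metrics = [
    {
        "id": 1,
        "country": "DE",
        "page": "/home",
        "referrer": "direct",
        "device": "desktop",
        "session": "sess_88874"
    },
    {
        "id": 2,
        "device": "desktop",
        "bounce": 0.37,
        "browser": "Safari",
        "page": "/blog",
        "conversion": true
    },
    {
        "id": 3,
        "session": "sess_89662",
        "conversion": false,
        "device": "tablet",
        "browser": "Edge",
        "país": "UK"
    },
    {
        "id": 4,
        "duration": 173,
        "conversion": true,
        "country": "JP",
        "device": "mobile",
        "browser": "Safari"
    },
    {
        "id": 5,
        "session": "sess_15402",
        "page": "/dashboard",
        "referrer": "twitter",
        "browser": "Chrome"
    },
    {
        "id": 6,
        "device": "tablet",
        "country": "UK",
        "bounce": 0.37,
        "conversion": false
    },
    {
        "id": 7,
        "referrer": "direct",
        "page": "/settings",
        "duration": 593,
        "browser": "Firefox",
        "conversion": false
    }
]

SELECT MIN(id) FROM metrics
1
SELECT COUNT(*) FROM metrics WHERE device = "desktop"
2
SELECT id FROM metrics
[1, 2, 3, 4, 5, 6, 7]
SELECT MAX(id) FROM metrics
7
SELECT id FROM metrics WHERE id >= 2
[2, 3, 4, 5, 6, 7]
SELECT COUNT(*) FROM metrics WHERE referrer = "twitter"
1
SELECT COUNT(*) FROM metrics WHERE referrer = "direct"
2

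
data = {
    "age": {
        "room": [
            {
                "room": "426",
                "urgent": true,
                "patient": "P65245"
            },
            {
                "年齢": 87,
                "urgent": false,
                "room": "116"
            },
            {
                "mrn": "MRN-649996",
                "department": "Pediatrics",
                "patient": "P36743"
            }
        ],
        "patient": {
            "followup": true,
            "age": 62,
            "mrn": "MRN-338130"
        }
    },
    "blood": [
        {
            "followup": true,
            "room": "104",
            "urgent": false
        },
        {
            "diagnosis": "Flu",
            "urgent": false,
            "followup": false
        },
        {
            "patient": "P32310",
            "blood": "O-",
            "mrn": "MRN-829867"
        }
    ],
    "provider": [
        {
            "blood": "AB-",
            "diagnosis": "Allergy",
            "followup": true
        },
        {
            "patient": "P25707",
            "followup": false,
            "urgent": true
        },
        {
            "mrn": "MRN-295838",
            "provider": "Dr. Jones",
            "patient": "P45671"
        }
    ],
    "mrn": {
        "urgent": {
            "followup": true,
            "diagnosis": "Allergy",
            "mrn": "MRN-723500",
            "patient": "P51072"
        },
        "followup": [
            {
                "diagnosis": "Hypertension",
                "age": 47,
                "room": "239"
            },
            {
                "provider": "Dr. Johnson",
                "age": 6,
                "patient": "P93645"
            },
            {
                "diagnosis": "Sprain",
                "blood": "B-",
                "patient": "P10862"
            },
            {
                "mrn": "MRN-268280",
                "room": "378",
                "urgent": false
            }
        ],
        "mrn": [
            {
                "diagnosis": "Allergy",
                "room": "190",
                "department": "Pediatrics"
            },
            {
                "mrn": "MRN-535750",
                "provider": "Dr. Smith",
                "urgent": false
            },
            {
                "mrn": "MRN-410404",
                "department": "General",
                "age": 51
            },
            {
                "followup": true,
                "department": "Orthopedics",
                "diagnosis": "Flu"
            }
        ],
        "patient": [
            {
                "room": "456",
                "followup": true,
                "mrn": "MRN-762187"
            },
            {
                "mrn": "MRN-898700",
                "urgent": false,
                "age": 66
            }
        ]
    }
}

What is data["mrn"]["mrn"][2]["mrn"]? "MRN-410404"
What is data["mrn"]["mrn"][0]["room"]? "190"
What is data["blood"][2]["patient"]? "P32310"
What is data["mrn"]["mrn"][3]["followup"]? True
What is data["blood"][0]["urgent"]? False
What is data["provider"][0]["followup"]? True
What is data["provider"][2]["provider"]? "Dr. Jones"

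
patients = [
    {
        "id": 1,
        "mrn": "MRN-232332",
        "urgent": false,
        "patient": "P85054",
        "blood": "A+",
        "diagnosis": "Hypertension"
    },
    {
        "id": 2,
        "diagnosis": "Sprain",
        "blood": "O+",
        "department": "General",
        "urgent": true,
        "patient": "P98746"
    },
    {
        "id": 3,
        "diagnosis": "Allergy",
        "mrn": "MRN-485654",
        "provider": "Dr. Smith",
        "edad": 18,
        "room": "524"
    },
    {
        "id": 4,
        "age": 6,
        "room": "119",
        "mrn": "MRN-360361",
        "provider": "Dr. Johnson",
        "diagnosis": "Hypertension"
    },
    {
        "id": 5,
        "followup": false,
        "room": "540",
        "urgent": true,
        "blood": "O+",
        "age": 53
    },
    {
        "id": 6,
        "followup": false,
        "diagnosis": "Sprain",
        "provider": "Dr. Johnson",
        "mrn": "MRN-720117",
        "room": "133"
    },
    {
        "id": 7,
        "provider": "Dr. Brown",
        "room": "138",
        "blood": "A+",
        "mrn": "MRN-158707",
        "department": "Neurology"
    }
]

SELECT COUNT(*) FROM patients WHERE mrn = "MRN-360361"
1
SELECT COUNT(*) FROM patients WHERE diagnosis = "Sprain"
2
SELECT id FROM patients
[1, 2, 3, 4, 5, 6, 7]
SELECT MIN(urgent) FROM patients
False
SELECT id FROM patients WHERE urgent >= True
[2, 5]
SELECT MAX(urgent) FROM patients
True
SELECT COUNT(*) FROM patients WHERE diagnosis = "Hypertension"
2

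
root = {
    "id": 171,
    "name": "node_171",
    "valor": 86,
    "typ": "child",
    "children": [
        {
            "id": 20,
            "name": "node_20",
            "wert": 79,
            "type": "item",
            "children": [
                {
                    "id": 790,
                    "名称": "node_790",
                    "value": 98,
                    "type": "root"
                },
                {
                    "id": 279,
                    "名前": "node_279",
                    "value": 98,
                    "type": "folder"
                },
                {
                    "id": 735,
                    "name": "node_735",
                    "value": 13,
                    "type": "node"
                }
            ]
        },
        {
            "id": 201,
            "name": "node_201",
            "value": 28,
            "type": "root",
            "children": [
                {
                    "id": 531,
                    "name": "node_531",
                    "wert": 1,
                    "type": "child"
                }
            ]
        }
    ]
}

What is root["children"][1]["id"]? 201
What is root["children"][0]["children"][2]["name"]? "node_735"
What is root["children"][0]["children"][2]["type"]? "node"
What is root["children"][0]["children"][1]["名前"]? "node_279"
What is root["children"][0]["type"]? "item"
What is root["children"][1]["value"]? 28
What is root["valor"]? 86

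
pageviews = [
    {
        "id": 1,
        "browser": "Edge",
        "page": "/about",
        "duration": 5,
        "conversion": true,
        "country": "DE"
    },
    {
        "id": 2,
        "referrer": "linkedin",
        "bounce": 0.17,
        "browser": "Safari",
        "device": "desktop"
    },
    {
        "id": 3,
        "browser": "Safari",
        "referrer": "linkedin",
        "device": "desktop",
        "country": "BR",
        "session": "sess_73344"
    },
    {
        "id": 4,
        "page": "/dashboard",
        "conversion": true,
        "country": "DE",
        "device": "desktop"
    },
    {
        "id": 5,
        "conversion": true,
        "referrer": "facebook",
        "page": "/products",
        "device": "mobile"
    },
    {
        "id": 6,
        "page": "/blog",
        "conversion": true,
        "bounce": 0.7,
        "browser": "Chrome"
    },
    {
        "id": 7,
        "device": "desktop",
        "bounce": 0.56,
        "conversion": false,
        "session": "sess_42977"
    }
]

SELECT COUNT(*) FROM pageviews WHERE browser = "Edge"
1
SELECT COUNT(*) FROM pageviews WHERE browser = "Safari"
2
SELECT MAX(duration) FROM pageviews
5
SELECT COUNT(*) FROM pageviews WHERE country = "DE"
2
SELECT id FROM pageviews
[1, 2, 3, 4, 5, 6, 7]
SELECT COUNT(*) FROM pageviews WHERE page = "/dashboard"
1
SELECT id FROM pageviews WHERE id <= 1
[1]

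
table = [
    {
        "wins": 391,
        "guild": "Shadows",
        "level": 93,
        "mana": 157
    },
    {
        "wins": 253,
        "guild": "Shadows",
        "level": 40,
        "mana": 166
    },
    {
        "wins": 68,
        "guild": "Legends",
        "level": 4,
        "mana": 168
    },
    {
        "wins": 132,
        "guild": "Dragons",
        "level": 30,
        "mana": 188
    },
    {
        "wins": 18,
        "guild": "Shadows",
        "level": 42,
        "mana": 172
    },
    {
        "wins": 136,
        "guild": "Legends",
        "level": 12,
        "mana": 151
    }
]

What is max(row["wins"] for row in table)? 391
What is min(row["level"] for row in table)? 4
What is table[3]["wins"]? 132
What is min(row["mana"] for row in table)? 151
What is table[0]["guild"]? "Shadows"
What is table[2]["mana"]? 168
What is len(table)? 6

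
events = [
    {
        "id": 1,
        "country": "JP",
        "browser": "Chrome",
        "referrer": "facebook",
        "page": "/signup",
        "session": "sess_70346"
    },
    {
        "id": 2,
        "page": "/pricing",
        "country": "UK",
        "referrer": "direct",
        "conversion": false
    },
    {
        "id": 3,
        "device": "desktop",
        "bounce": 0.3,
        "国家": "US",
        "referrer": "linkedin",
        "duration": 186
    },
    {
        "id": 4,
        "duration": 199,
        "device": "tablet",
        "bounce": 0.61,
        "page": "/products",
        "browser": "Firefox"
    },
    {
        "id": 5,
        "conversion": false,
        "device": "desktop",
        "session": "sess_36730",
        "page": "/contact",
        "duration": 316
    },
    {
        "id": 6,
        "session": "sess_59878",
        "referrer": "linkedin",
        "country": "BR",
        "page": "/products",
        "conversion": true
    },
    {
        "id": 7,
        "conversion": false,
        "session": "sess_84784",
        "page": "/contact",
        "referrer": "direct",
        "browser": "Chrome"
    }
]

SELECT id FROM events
[1, 2, 3, 4, 5, 6, 7]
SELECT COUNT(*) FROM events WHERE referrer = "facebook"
1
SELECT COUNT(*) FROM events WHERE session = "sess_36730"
1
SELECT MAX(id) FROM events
7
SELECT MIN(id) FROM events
1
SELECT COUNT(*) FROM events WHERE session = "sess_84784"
1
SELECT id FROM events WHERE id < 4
[1, 2, 3]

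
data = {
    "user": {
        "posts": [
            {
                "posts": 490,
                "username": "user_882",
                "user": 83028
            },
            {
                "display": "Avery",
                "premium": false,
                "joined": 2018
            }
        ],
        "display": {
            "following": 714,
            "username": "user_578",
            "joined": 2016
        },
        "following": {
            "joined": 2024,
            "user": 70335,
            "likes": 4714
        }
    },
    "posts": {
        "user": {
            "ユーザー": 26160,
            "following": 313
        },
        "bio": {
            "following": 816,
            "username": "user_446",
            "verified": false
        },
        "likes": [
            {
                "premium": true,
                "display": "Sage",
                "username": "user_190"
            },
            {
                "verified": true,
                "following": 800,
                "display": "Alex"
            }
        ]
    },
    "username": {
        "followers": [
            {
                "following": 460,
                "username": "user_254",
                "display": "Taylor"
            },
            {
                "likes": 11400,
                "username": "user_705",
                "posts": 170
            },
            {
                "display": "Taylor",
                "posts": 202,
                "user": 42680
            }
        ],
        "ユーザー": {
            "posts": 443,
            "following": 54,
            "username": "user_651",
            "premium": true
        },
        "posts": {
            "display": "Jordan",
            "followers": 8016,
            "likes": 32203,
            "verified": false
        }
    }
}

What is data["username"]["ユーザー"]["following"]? 54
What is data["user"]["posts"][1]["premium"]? False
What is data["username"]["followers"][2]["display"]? "Taylor"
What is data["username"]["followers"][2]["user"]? 42680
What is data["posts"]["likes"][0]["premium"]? True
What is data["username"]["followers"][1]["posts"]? 170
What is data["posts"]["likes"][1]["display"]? "Alex"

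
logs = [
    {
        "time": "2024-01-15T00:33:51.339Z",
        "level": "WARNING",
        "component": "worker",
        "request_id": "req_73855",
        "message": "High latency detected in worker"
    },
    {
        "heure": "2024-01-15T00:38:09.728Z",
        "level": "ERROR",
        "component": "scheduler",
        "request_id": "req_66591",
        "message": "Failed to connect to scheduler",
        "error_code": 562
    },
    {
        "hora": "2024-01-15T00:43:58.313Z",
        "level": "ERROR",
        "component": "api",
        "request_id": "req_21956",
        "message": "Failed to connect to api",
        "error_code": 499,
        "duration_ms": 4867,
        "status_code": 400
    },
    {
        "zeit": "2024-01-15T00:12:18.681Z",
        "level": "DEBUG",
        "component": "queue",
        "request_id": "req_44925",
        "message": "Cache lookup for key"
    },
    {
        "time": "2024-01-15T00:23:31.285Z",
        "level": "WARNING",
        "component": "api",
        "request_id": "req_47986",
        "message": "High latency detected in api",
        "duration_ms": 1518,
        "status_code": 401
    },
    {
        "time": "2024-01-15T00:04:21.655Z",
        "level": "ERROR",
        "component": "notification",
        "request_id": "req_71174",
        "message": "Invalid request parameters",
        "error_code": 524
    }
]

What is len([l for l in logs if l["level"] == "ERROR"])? 3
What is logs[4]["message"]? "High latency detected in api"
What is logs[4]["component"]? "api"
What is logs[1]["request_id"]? "req_66591"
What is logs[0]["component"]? "worker"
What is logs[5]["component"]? "notification"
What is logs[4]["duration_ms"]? 1518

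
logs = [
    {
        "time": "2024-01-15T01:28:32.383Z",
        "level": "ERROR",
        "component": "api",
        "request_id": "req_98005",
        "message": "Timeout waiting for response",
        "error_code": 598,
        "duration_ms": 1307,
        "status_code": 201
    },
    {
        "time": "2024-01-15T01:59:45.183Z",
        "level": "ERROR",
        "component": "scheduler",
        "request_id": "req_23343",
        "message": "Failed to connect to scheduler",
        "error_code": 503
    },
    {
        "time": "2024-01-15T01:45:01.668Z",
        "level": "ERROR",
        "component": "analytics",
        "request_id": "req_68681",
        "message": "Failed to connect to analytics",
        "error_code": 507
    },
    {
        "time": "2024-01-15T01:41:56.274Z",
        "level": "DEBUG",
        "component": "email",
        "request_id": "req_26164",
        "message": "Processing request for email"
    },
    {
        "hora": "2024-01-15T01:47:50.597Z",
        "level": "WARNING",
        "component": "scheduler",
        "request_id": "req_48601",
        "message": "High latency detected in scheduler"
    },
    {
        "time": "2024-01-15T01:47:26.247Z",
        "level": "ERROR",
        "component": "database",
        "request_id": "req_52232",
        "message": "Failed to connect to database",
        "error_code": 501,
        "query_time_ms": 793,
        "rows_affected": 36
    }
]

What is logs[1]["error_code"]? 503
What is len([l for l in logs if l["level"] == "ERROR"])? 4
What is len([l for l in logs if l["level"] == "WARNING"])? 1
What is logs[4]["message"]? "High latency detected in scheduler"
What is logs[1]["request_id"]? "req_23343"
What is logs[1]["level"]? "ERROR"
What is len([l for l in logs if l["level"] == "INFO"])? 0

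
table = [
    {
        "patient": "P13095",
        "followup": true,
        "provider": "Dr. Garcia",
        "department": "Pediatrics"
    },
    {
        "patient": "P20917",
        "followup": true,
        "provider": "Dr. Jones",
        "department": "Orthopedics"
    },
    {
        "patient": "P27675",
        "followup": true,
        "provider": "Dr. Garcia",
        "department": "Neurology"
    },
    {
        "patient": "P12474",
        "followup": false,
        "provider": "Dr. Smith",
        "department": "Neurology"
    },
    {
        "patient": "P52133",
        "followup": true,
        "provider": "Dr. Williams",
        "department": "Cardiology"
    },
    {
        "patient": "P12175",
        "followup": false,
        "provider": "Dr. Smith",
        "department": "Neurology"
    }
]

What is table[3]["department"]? "Neurology"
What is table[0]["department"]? "Pediatrics"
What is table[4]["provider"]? "Dr. Williams"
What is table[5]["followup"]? False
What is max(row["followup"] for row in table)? True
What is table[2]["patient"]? "P27675"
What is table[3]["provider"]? "Dr. Smith"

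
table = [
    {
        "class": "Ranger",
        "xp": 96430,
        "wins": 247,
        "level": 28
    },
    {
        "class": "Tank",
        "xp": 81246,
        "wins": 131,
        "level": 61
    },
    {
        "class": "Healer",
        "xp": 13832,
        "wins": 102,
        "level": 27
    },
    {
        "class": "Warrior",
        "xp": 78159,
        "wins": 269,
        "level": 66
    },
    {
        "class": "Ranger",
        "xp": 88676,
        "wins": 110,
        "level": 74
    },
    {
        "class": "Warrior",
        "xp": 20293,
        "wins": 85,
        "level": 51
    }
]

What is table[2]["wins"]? 102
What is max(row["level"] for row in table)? 74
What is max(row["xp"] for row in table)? 96430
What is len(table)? 6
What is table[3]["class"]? "Warrior"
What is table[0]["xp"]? 96430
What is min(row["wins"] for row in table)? 85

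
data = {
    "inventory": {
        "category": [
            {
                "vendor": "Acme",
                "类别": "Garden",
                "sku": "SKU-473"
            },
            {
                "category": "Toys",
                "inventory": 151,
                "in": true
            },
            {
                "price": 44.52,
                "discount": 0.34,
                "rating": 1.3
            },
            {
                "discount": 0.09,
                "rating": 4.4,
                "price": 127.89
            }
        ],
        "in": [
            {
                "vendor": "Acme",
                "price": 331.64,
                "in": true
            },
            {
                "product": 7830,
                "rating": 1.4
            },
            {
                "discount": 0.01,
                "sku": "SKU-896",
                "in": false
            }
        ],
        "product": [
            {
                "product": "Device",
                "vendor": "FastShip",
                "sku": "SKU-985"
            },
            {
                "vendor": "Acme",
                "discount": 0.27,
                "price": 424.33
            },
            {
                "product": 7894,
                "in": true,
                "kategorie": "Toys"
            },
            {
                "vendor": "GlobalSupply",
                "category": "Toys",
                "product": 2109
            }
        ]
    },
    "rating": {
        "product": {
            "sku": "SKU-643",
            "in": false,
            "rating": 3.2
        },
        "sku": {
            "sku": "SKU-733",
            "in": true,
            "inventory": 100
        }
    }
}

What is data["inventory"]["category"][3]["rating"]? 4.4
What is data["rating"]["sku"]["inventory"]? 100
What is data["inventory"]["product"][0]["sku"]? "SKU-985"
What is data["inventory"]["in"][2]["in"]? False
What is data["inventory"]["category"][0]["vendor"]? "Acme"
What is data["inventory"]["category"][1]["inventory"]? 151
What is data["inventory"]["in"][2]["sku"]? "SKU-896"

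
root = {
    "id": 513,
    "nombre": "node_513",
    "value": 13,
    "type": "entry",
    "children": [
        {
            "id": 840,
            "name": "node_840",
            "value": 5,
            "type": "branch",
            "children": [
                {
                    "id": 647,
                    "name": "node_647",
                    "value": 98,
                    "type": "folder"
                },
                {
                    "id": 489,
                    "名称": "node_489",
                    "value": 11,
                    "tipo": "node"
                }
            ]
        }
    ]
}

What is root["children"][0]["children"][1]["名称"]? "node_489"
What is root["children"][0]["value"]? 5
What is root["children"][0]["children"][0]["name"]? "node_647"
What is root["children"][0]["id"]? 840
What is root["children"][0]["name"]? "node_840"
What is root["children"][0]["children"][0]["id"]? 647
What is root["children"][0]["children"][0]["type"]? "folder"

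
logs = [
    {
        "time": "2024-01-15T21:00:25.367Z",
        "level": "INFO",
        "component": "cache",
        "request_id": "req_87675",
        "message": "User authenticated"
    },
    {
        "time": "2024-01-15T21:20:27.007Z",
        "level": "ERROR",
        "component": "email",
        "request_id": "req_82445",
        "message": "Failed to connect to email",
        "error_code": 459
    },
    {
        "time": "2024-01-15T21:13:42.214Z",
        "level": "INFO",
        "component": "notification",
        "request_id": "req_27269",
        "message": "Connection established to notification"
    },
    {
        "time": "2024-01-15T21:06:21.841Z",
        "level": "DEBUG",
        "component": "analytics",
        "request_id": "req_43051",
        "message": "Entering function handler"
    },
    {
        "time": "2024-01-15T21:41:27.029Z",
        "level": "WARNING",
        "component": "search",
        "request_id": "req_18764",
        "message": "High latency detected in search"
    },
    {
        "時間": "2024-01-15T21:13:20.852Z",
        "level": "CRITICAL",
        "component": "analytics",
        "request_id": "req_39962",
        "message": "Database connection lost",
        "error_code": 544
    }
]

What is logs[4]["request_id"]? "req_18764"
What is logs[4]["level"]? "WARNING"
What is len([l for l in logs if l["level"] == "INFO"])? 2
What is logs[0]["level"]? "INFO"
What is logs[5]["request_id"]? "req_39962"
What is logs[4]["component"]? "search"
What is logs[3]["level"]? "DEBUG"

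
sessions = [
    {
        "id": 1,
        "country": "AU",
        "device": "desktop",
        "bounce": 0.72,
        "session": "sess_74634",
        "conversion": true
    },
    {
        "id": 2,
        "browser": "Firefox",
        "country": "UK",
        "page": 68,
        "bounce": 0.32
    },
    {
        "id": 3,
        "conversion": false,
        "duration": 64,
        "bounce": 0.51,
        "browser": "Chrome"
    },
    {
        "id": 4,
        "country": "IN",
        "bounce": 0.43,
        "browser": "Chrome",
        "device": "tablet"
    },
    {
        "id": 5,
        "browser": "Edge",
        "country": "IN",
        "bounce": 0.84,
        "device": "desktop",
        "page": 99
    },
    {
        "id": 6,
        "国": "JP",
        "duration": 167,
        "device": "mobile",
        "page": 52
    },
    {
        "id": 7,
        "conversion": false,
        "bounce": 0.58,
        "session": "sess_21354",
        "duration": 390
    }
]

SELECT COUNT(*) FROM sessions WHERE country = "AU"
1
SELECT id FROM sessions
[1, 2, 3, 4, 5, 6, 7]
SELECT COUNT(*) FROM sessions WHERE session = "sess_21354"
1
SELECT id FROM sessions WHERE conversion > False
[1]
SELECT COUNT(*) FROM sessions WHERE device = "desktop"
2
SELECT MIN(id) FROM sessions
1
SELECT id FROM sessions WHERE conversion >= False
[1, 3, 7]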